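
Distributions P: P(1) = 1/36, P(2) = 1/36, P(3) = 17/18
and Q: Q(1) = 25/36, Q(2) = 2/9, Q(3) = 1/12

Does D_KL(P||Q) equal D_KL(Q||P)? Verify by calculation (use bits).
D_KL(P||Q) = 3.0956 bits, D_KL(Q||P) = 3.5997 bits. No — D_KL(P||Q) ≠ D_KL(Q||P) for this pair.

D_KL(P||Q) = Σ P(x) log₂(P(x)/Q(x))

Computing term by term:
  P(1)·log₂(P(1)/Q(1)) = (1/36)·log₂((1/36)/(25/36)) = -0.12900
  P(2)·log₂(P(2)/Q(2)) = (1/36)·log₂((1/36)/(2/9)) = -0.08333
  P(3)·log₂(P(3)/Q(3)) = (17/18)·log₂((17/18)/(1/12)) = 3.30792

D_KL(P||Q) = -0.12900 - 0.08333 + 3.30792 = 3.09559 ≈ 3.0956 bits

D_KL(Q||P) = Σ Q(x) log₂(Q(x)/P(x))

Computing term by term:
  Q(1)·log₂(Q(1)/P(1)) = (25/36)·log₂((25/36)/(1/36)) = 3.22490
  Q(2)·log₂(Q(2)/P(2)) = (2/9)·log₂((2/9)/(1/36)) = 0.66667
  Q(3)·log₂(Q(3)/P(3)) = (1/12)·log₂((1/12)/(17/18)) = -0.29188

D_KL(Q||P) = 3.22490 + 0.66667 - 0.29188 = 3.59969 ≈ 3.5997 bits

These are NOT equal (difference: 0.5041 bits). KL divergence is asymmetric: D_KL(P||Q) ≠ D_KL(Q||P) in general.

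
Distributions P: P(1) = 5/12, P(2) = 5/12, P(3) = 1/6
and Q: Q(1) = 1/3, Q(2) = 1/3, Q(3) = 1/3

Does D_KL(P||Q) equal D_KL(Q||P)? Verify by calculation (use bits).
D_KL(P||Q) = 0.1016 bits, D_KL(Q||P) = 0.1187 bits. No — D_KL(P||Q) ≠ D_KL(Q||P) for this pair.

D_KL(P||Q) = Σ P(x) log₂(P(x)/Q(x))

Computing term by term:
  P(1)·log₂(P(1)/Q(1)) = (5/12)·log₂((5/12)/(1/3)) = 0.13414
  P(2)·log₂(P(2)/Q(2)) = (5/12)·log₂((5/12)/(1/3)) = 0.13414
  P(3)·log₂(P(3)/Q(3)) = (1/6)·log₂((1/6)/(1/3)) = -0.16667

D_KL(P||Q) = 0.13414 + 0.13414 - 0.16667 = 0.10161 ≈ 0.1016 bits

D_KL(Q||P) = Σ Q(x) log₂(Q(x)/P(x))

Computing term by term:
  Q(1)·log₂(Q(1)/P(1)) = (1/3)·log₂((1/3)/(5/12)) = -0.10731
  Q(2)·log₂(Q(2)/P(2)) = (1/3)·log₂((1/3)/(5/12)) = -0.10731
  Q(3)·log₂(Q(3)/P(3)) = (1/3)·log₂((1/3)/(1/6)) = 0.33333

D_KL(Q||P) = -0.10731 - 0.10731 + 0.33333 = 0.11871 ≈ 0.1187 bits

These are NOT equal (difference: 0.0171 bits). KL divergence is asymmetric: D_KL(P||Q) ≠ D_KL(Q||P) in general.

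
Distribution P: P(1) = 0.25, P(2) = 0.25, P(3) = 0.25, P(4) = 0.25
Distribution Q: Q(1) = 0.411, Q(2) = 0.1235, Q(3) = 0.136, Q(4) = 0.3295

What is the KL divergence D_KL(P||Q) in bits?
0.1950 bits

D_KL(P||Q) = Σ P(x) log₂(P(x)/Q(x))

Computing term by term:
  P(1)·log₂(P(1)/Q(1)) = 0.25·log₂(0.25/0.411) = -0.17930
  P(2)·log₂(P(2)/Q(2)) = 0.25·log₂(0.25/0.1235) = 0.25435
  P(3)·log₂(P(3)/Q(3)) = 0.25·log₂(0.25/0.136) = 0.21958
  P(4)·log₂(P(4)/Q(4)) = 0.25·log₂(0.25/0.3295) = -0.09959

D_KL(P||Q) = -0.17930 + 0.25435 + 0.21958 - 0.09959 = 0.19504 ≈ 0.1950 bits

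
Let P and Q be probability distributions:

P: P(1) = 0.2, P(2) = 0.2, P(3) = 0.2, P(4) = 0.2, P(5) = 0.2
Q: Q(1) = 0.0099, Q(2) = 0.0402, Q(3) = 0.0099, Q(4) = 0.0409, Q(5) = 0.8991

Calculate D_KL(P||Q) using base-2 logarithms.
2.2218 bits

D_KL(P||Q) = Σ P(x) log₂(P(x)/Q(x))

Computing term by term:
  P(1)·log₂(P(1)/Q(1)) = 0.2·log₂(0.2/0.0099) = 0.86729
  P(2)·log₂(P(2)/Q(2)) = 0.2·log₂(0.2/0.0402) = 0.46295
  P(3)·log₂(P(3)/Q(3)) = 0.2·log₂(0.2/0.0099) = 0.86729
  P(4)·log₂(P(4)/Q(4)) = 0.2·log₂(0.2/0.0409) = 0.45797
  P(5)·log₂(P(5)/Q(5)) = 0.2·log₂(0.2/0.8991) = -0.43370

D_KL(P||Q) = 0.86729 + 0.46295 + 0.86729 + 0.45797 - 0.43370 = 2.22180 ≈ 2.2218 bits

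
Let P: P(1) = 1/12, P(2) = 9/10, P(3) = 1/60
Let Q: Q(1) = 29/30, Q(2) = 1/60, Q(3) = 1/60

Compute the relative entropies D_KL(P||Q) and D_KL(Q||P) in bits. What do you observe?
D_KL(P||Q) = 4.8847 bits, D_KL(Q||P) = 3.3223 bits. The two directions give different values (D_KL(P||Q) exceeds D_KL(Q||P) by 1.5624 bits): KL divergence is asymmetric.

D_KL(P||Q) = Σ P(x) log₂(P(x)/Q(x))

Computing term by term:
  P(1)·log₂(P(1)/Q(1)) = (1/12)·log₂((1/12)/(29/30)) = -0.29467
  P(2)·log₂(P(2)/Q(2)) = (9/10)·log₂((9/10)/(1/60)) = 5.17940
  P(3)·log₂(P(3)/Q(3)) = (1/60)·log₂((1/60)/(1/60)) = 0.00000

D_KL(P||Q) = -0.29467 + 5.17940 + 0.00000 = 4.88473 ≈ 4.8847 bits

D_KL(Q||P) = Σ Q(x) log₂(Q(x)/P(x))

Computing term by term:
  Q(1)·log₂(Q(1)/P(1)) = (29/30)·log₂((29/30)/(1/12)) = 3.41818
  Q(2)·log₂(Q(2)/P(2)) = (1/60)·log₂((1/60)/(9/10)) = -0.09591
  Q(3)·log₂(Q(3)/P(3)) = (1/60)·log₂((1/60)/(1/60)) = 0.00000

D_KL(Q||P) = 3.41818 - 0.09591 + 0.00000 = 3.32227 ≈ 3.3223 bits

These are NOT equal (difference: 1.5624 bits). KL divergence is asymmetric: D_KL(P||Q) ≠ D_KL(Q||P) in general.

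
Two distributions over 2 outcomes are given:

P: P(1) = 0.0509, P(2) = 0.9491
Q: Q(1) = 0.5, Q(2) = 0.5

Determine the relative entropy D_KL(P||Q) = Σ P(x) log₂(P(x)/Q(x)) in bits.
0.7098 bits

D_KL(P||Q) = Σ P(x) log₂(P(x)/Q(x))

Computing term by term:
  P(1)·log₂(P(1)/Q(1)) = 0.0509·log₂(0.0509/0.5) = -0.16778
  P(2)·log₂(P(2)/Q(2)) = 0.9491·log₂(0.9491/0.5) = 0.87757

D_KL(P||Q) = -0.16778 + 0.87757 = 0.70979 ≈ 0.7098 bits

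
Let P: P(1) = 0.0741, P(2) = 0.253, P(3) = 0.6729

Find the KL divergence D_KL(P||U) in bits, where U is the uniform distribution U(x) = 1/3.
0.4205 bits

U(i) = 1/3 for all i

D_KL(P||U) = Σ P(x) log₂(P(x) / (1/3))
           = Σ P(x) log₂(P(x)) + log₂(3)
           = log₂(3) - H(P)

H(P) = -Σ P(x) log₂(P(x)):
  -P(1)·log₂(P(1)) = -(0.0741)·log₂(0.0741) = 0.27820
  -P(2)·log₂(P(2)) = -(0.253)·log₂(0.253) = 0.50165
  -P(3)·log₂(P(3)) = -(0.6729)·log₂(0.6729) = 0.38459
H(P) = 0.27820 + 0.50165 + 0.38459 = 1.16444 bits

log₂(3) = 1.58496 bits

D_KL(P||U) = 1.58496 - 1.16444 = 0.42052 ≈ 0.4205 bits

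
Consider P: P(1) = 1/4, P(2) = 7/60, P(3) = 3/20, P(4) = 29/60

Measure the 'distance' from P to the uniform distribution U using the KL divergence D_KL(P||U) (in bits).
0.2209 bits

U(i) = 1/4 for all i

D_KL(P||U) = Σ P(x) log₂(P(x) / (1/4))
           = Σ P(x) log₂(P(x)) + log₂(4)
           = log₂(4) - H(P)

H(P) = -Σ P(x) log₂(P(x)):
  -P(1)·log₂(P(1)) = -(1/4)·log₂(1/4) = 0.50000
  -P(2)·log₂(P(2)) = -(7/60)·log₂(7/60) = 0.36161
  -P(3)·log₂(P(3)) = -(3/20)·log₂(3/20) = 0.41054
  -P(4)·log₂(P(4)) = -(29/60)·log₂(29/60) = 0.50697
H(P) = 0.50000 + 0.36161 + 0.41054 + 0.50697 = 1.77912 bits

log₂(4) = 2.00000 bits

D_KL(P||U) = 2.00000 - 1.77912 = 0.22088 ≈ 0.2209 bits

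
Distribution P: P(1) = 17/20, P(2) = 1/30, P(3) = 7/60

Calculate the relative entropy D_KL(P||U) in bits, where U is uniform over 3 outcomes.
0.8605 bits

U(i) = 1/3 for all i

D_KL(P||U) = Σ P(x) log₂(P(x) / (1/3))
           = Σ P(x) log₂(P(x)) + log₂(3)
           = log₂(3) - H(P)

H(P) = -Σ P(x) log₂(P(x)):
  -P(1)·log₂(P(1)) = -(17/20)·log₂(17/20) = 0.19930
  -P(2)·log₂(P(2)) = -(1/30)·log₂(1/30) = 0.16356
  -P(3)·log₂(P(3)) = -(7/60)·log₂(7/60) = 0.36161
H(P) = 0.19930 + 0.16356 + 0.36161 = 0.72447 bits

log₂(3) = 1.58496 bits

D_KL(P||U) = 1.58496 - 0.72447 = 0.86049 ≈ 0.8605 bits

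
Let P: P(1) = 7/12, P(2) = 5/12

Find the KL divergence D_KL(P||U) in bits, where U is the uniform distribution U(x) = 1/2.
0.0201 bits

U(i) = 1/2 for all i

D_KL(P||U) = Σ P(x) log₂(P(x) / (1/2))
           = Σ P(x) log₂(P(x)) + log₂(2)
           = log₂(2) - H(P)

H(P) = -Σ P(x) log₂(P(x)):
  -P(1)·log₂(P(1)) = -(7/12)·log₂(7/12) = 0.45360
  -P(2)·log₂(P(2)) = -(5/12)·log₂(5/12) = 0.52626
H(P) = 0.45360 + 0.52626 = 0.97986 bits

log₂(2) = 1.00000 bits

D_KL(P||U) = 1.00000 - 0.97986 = 0.02014 ≈ 0.0201 bits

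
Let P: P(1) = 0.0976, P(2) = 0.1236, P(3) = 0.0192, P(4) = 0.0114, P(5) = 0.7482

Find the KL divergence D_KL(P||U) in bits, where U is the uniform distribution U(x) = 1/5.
1.1253 bits

U(i) = 1/5 for all i

D_KL(P||U) = Σ P(x) log₂(P(x) / (1/5))
           = Σ P(x) log₂(P(x)) + log₂(5)
           = log₂(5) - H(P)

H(P) = -Σ P(x) log₂(P(x)):
  -P(1)·log₂(P(1)) = -(0.0976)·log₂(0.0976) = 0.32764
  -P(2)·log₂(P(2)) = -(0.1236)·log₂(0.1236) = 0.37281
  -P(3)·log₂(P(3)) = -(0.0192)·log₂(0.0192) = 0.10949
  -P(4)·log₂(P(4)) = -(0.0114)·log₂(0.0114) = 0.07358
  -P(5)·log₂(P(5)) = -(0.7482)·log₂(0.7482) = 0.31312
H(P) = 0.32764 + 0.37281 + 0.10949 + 0.07358 + 0.31312 = 1.19664 bits

log₂(5) = 2.32193 bits

D_KL(P||U) = 2.32193 - 1.19664 = 1.12529 ≈ 1.1253 bits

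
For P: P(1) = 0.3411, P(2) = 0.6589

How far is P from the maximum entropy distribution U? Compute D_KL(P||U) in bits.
0.0741 bits

U(i) = 1/2 for all i

D_KL(P||U) = Σ P(x) log₂(P(x) / (1/2))
           = Σ P(x) log₂(P(x)) + log₂(2)
           = log₂(2) - H(P)

H(P) = -Σ P(x) log₂(P(x)):
  -P(1)·log₂(P(1)) = -(0.3411)·log₂(0.3411) = 0.52930
  -P(2)·log₂(P(2)) = -(0.6589)·log₂(0.6589) = 0.39657
H(P) = 0.52930 + 0.39657 = 0.92587 bits

log₂(2) = 1.00000 bits

D_KL(P||U) = 1.00000 - 0.92587 = 0.07413 ≈ 0.0741 bits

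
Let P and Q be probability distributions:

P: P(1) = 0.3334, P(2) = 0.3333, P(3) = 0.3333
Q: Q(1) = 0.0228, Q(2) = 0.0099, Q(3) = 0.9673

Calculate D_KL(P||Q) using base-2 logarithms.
2.4689 bits

D_KL(P||Q) = Σ P(x) log₂(P(x)/Q(x))

Computing term by term:
  P(1)·log₂(P(1)/Q(1)) = 0.3334·log₂(0.3334/0.0228) = 1.29031
  P(2)·log₂(P(2)/Q(2)) = 0.3333·log₂(0.3333/0.0099) = 1.69091
  P(3)·log₂(P(3)/Q(3)) = 0.3333·log₂(0.3333/0.9673) = -0.51233

D_KL(P||Q) = 1.29031 + 1.69091 - 0.51233 = 2.46889 ≈ 2.4689 bits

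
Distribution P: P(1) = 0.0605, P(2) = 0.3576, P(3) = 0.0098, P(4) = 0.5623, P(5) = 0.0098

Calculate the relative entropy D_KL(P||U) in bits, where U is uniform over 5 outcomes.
0.9487 bits

U(i) = 1/5 for all i

D_KL(P||U) = Σ P(x) log₂(P(x) / (1/5))
           = Σ P(x) log₂(P(x)) + log₂(5)
           = log₂(5) - H(P)

H(P) = -Σ P(x) log₂(P(x)):
  -P(1)·log₂(P(1)) = -(0.0605)·log₂(0.0605) = 0.24484
  -P(2)·log₂(P(2)) = -(0.3576)·log₂(0.3576) = 0.53053
  -P(3)·log₂(P(3)) = -(0.0098)·log₂(0.0098) = 0.06540
  -P(4)·log₂(P(4)) = -(0.5623)·log₂(0.5623) = 0.46704
  -P(5)·log₂(P(5)) = -(0.0098)·log₂(0.0098) = 0.06540
H(P) = 0.24484 + 0.53053 + 0.06540 + 0.46704 + 0.06540 = 1.37321 bits

log₂(5) = 2.32193 bits

D_KL(P||U) = 2.32193 - 1.37321 = 0.94872 ≈ 0.9487 bits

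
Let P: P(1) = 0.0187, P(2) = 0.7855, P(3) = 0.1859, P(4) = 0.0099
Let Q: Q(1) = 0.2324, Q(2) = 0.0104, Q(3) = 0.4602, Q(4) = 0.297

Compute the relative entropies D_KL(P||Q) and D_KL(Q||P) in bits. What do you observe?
D_KL(P||Q) = 4.5410 bits, D_KL(Q||P) = 2.8392 bits. The two directions give different values (D_KL(P||Q) exceeds D_KL(Q||P) by 1.7018 bits): KL divergence is asymmetric.

D_KL(P||Q) = Σ P(x) log₂(P(x)/Q(x))

Computing term by term:
  P(1)·log₂(P(1)/Q(1)) = 0.0187·log₂(0.0187/0.2324) = -0.06798
  P(2)·log₂(P(2)/Q(2)) = 0.7855·log₂(0.7855/0.0104) = 4.90070
  P(3)·log₂(P(3)/Q(3)) = 0.1859·log₂(0.1859/0.4602) = -0.24311
  P(4)·log₂(P(4)/Q(4)) = 0.0099·log₂(0.0099/0.297) = -0.04858

D_KL(P||Q) = -0.06798 + 4.90070 - 0.24311 - 0.04858 = 4.54103 ≈ 4.5410 bits

D_KL(Q||P) = Σ Q(x) log₂(Q(x)/P(x))

Computing term by term:
  Q(1)·log₂(Q(1)/P(1)) = 0.2324·log₂(0.2324/0.0187) = 0.84489
  Q(2)·log₂(Q(2)/P(2)) = 0.0104·log₂(0.0104/0.7855) = -0.06489
  Q(3)·log₂(Q(3)/P(3)) = 0.4602·log₂(0.4602/0.1859) = 0.60182
  Q(4)·log₂(Q(4)/P(4)) = 0.297·log₂(0.297/0.0099) = 1.45735

D_KL(Q||P) = 0.84489 - 0.06489 + 0.60182 + 1.45735 = 2.83917 ≈ 2.8392 bits

These are NOT equal (difference: 1.7018 bits). KL divergence is asymmetric: D_KL(P||Q) ≠ D_KL(Q||P) in general.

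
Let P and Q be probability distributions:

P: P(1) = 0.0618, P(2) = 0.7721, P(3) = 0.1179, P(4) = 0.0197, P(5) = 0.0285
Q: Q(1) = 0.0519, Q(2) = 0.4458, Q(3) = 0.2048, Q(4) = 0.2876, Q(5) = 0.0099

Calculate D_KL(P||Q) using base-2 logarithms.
0.5007 bits

D_KL(P||Q) = Σ P(x) log₂(P(x)/Q(x))

Computing term by term:
  P(1)·log₂(P(1)/Q(1)) = 0.0618·log₂(0.0618/0.0519) = 0.01557
  P(2)·log₂(P(2)/Q(2)) = 0.7721·log₂(0.7721/0.4458) = 0.61181
  P(3)·log₂(P(3)/Q(3)) = 0.1179·log₂(0.1179/0.2048) = -0.09393
  P(4)·log₂(P(4)/Q(4)) = 0.0197·log₂(0.0197/0.2876) = -0.07620
  P(5)·log₂(P(5)/Q(5)) = 0.0285·log₂(0.0285/0.0099) = 0.04348

D_KL(P||Q) = 0.01557 + 0.61181 - 0.09393 - 0.07620 + 0.04348 = 0.50073 ≈ 0.5007 bits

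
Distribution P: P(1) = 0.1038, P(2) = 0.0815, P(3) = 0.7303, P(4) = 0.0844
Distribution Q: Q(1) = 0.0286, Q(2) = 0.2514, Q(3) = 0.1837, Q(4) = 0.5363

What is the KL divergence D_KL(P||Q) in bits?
1.2896 bits

D_KL(P||Q) = Σ P(x) log₂(P(x)/Q(x))

Computing term by term:
  P(1)·log₂(P(1)/Q(1)) = 0.1038·log₂(0.1038/0.0286) = 0.19304
  P(2)·log₂(P(2)/Q(2)) = 0.0815·log₂(0.0815/0.2514) = -0.13245
  P(3)·log₂(P(3)/Q(3)) = 0.7303·log₂(0.7303/0.1837) = 1.45413
  P(4)·log₂(P(4)/Q(4)) = 0.0844·log₂(0.0844/0.5363) = -0.22516

D_KL(P||Q) = 0.19304 - 0.13245 + 1.45413 - 0.22516 = 1.28956 ≈ 1.2896 bits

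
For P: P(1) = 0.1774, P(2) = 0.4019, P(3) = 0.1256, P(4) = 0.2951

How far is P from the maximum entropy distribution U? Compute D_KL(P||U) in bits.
0.1333 bits

U(i) = 1/4 for all i

D_KL(P||U) = Σ P(x) log₂(P(x) / (1/4))
           = Σ P(x) log₂(P(x)) + log₂(4)
           = log₂(4) - H(P)

H(P) = -Σ P(x) log₂(P(x)):
  -P(1)·log₂(P(1)) = -(0.1774)·log₂(0.1774) = 0.44260
  -P(2)·log₂(P(2)) = -(0.4019)·log₂(0.4019) = 0.52854
  -P(3)·log₂(P(3)) = -(0.1256)·log₂(0.1256) = 0.37593
  -P(4)·log₂(P(4)) = -(0.2951)·log₂(0.2951) = 0.51959
H(P) = 0.44260 + 0.52854 + 0.37593 + 0.51959 = 1.86666 bits

log₂(4) = 2.00000 bits

D_KL(P||U) = 2.00000 - 1.86666 = 0.13334 ≈ 0.1333 bits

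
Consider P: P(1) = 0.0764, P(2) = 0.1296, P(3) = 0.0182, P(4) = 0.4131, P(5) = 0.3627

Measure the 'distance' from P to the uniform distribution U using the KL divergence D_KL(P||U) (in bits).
0.4937 bits

U(i) = 1/5 for all i

D_KL(P||U) = Σ P(x) log₂(P(x) / (1/5))
           = Σ P(x) log₂(P(x)) + log₂(5)
           = log₂(5) - H(P)

H(P) = -Σ P(x) log₂(P(x)):
  -P(1)·log₂(P(1)) = -(0.0764)·log₂(0.0764) = 0.28347
  -P(2)·log₂(P(2)) = -(0.1296)·log₂(0.1296) = 0.38204
  -P(3)·log₂(P(3)) = -(0.0182)·log₂(0.0182) = 0.10519
  -P(4)·log₂(P(4)) = -(0.4131)·log₂(0.4131) = 0.52688
  -P(5)·log₂(P(5)) = -(0.3627)·log₂(0.3627) = 0.53068
H(P) = 0.28347 + 0.38204 + 0.10519 + 0.52688 + 0.53068 = 1.82826 bits

log₂(5) = 2.32193 bits

D_KL(P||U) = 2.32193 - 1.82826 = 0.49367 ≈ 0.4937 bits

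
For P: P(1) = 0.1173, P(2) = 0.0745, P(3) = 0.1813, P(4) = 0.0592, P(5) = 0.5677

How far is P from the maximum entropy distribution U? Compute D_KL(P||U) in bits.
0.5284 bits

U(i) = 1/5 for all i

D_KL(P||U) = Σ P(x) log₂(P(x) / (1/5))
           = Σ P(x) log₂(P(x)) + log₂(5)
           = log₂(5) - H(P)

H(P) = -Σ P(x) log₂(P(x)):
  -P(1)·log₂(P(1)) = -(0.1173)·log₂(0.1173) = 0.36266
  -P(2)·log₂(P(2)) = -(0.0745)·log₂(0.0745) = 0.27912
  -P(3)·log₂(P(3)) = -(0.1813)·log₂(0.1813) = 0.44664
  -P(4)·log₂(P(4)) = -(0.0592)·log₂(0.0592) = 0.24143
  -P(5)·log₂(P(5)) = -(0.5677)·log₂(0.5677) = 0.46370
H(P) = 0.36266 + 0.27912 + 0.44664 + 0.24143 + 0.46370 = 1.79355 bits

log₂(5) = 2.32193 bits

D_KL(P||U) = 2.32193 - 1.79355 = 0.52838 ≈ 0.5284 bits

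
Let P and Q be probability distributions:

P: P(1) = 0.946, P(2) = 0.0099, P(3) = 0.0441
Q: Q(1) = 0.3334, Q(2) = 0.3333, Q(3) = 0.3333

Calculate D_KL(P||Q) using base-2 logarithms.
1.2444 bits

D_KL(P||Q) = Σ P(x) log₂(P(x)/Q(x))

Computing term by term:
  P(1)·log₂(P(1)/Q(1)) = 0.946·log₂(0.946/0.3334) = 1.42334
  P(2)·log₂(P(2)/Q(2)) = 0.0099·log₂(0.0099/0.3333) = -0.05023
  P(3)·log₂(P(3)/Q(3)) = 0.0441·log₂(0.0441/0.3333) = -0.12868

D_KL(P||Q) = 1.42334 - 0.05023 - 0.12868 = 1.24443 ≈ 1.2444 bits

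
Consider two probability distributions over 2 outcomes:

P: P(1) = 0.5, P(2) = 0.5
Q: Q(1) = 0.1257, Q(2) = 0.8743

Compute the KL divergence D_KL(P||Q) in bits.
0.5929 bits

D_KL(P||Q) = Σ P(x) log₂(P(x)/Q(x))

Computing term by term:
  P(1)·log₂(P(1)/Q(1)) = 0.5·log₂(0.5/0.1257) = 0.99597
  P(2)·log₂(P(2)/Q(2)) = 0.5·log₂(0.5/0.8743) = -0.40310

D_KL(P||Q) = 0.99597 - 0.40310 = 0.59287 ≈ 0.5929 bits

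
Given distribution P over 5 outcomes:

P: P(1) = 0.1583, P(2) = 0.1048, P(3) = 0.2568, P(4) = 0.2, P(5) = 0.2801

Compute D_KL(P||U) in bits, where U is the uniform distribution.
0.0776 bits

U(i) = 1/5 for all i

D_KL(P||U) = Σ P(x) log₂(P(x) / (1/5))
           = Σ P(x) log₂(P(x)) + log₂(5)
           = log₂(5) - H(P)

H(P) = -Σ P(x) log₂(P(x)):
  -P(1)·log₂(P(1)) = -(0.1583)·log₂(0.1583) = 0.42096
  -P(2)·log₂(P(2)) = -(0.1048)·log₂(0.1048) = 0.34105
  -P(3)·log₂(P(3)) = -(0.2568)·log₂(0.2568) = 0.50366
  -P(4)·log₂(P(4)) = -(0.2)·log₂(0.2) = 0.46439
  -P(5)·log₂(P(5)) = -(0.2801)·log₂(0.2801) = 0.51426
H(P) = 0.42096 + 0.34105 + 0.50366 + 0.46439 + 0.51426 = 2.24432 bits

log₂(5) = 2.32193 bits

D_KL(P||U) = 2.32193 - 2.24432 = 0.07761 ≈ 0.0776 bits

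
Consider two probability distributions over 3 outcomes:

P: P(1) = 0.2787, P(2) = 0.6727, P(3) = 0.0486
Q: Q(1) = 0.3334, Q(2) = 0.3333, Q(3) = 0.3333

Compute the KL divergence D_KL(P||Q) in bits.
0.4745 bits

D_KL(P||Q) = Σ P(x) log₂(P(x)/Q(x))

Computing term by term:
  P(1)·log₂(P(1)/Q(1)) = 0.2787·log₂(0.2787/0.3334) = -0.07206
  P(2)·log₂(P(2)/Q(2)) = 0.6727·log₂(0.6727/0.3333) = 0.68154
  P(3)·log₂(P(3)/Q(3)) = 0.0486·log₂(0.0486/0.3333) = -0.13500

D_KL(P||Q) = -0.07206 + 0.68154 - 0.13500 = 0.47448 ≈ 0.4745 bits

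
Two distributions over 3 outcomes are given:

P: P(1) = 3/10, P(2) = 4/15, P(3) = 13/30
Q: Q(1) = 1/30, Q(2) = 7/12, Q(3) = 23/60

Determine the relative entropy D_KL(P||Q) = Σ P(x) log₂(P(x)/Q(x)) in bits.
0.7265 bits

D_KL(P||Q) = Σ P(x) log₂(P(x)/Q(x))

Computing term by term:
  P(1)·log₂(P(1)/Q(1)) = (3/10)·log₂((3/10)/(1/30)) = 0.95098
  P(2)·log₂(P(2)/Q(2)) = (4/15)·log₂((4/15)/(7/12)) = -0.30114
  P(3)·log₂(P(3)/Q(3)) = (13/30)·log₂((13/30)/(23/60)) = 0.07665

D_KL(P||Q) = 0.95098 - 0.30114 + 0.07665 = 0.72649 ≈ 0.7265 bits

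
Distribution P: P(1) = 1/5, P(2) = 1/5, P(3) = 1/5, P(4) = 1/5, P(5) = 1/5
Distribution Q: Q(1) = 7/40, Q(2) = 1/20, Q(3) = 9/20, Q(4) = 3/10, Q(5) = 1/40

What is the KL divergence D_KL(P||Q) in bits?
0.6876 bits

D_KL(P||Q) = Σ P(x) log₂(P(x)/Q(x))

Computing term by term:
  P(1)·log₂(P(1)/Q(1)) = (1/5)·log₂((1/5)/(7/40)) = 0.03853
  P(2)·log₂(P(2)/Q(2)) = (1/5)·log₂((1/5)/(1/20)) = 0.40000
  P(3)·log₂(P(3)/Q(3)) = (1/5)·log₂((1/5)/(9/20)) = -0.23399
  P(4)·log₂(P(4)/Q(4)) = (1/5)·log₂((1/5)/(3/10)) = -0.11699
  P(5)·log₂(P(5)/Q(5)) = (1/5)·log₂((1/5)/(1/40)) = 0.60000

D_KL(P||Q) = 0.03853 + 0.40000 - 0.23399 - 0.11699 + 0.60000 = 0.68755 ≈ 0.6876 bits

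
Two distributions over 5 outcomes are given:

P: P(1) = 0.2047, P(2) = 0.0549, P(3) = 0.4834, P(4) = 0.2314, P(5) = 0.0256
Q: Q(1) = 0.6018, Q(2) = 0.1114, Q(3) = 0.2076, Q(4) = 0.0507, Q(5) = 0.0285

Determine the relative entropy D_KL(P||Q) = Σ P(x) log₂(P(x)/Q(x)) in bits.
0.7178 bits

D_KL(P||Q) = Σ P(x) log₂(P(x)/Q(x))

Computing term by term:
  P(1)·log₂(P(1)/Q(1)) = 0.2047·log₂(0.2047/0.6018) = -0.31847
  P(2)·log₂(P(2)/Q(2)) = 0.0549·log₂(0.0549/0.1114) = -0.05605
  P(3)·log₂(P(3)/Q(3)) = 0.4834·log₂(0.4834/0.2076) = 0.58946
  P(4)·log₂(P(4)/Q(4)) = 0.2314·log₂(0.2314/0.0507) = 0.50684
  P(5)·log₂(P(5)/Q(5)) = 0.0256·log₂(0.0256/0.0285) = -0.00396

D_KL(P||Q) = -0.31847 - 0.05605 + 0.58946 + 0.50684 - 0.00396 = 0.71782 ≈ 0.7178 bits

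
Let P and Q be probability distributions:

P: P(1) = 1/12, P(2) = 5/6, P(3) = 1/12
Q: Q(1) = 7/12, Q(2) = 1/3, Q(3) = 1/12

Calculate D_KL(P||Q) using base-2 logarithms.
0.8677 bits

D_KL(P||Q) = Σ P(x) log₂(P(x)/Q(x))

Computing term by term:
  P(1)·log₂(P(1)/Q(1)) = (1/12)·log₂((1/12)/(7/12)) = -0.23395
  P(2)·log₂(P(2)/Q(2)) = (5/6)·log₂((5/6)/(1/3)) = 1.10161
  P(3)·log₂(P(3)/Q(3)) = (1/12)·log₂((1/12)/(1/12)) = 0.00000

D_KL(P||Q) = -0.23395 + 1.10161 + 0.00000 = 0.86766 ≈ 0.8677 bits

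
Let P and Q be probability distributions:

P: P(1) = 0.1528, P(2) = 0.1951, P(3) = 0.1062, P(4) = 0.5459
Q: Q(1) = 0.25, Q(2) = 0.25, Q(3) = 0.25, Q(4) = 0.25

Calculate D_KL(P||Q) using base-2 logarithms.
0.3056 bits

D_KL(P||Q) = Σ P(x) log₂(P(x)/Q(x))

Computing term by term:
  P(1)·log₂(P(1)/Q(1)) = 0.1528·log₂(0.1528/0.25) = -0.10853
  P(2)·log₂(P(2)/Q(2)) = 0.1951·log₂(0.1951/0.25) = -0.06979
  P(3)·log₂(P(3)/Q(3)) = 0.1062·log₂(0.1062/0.25) = -0.13117
  P(4)·log₂(P(4)/Q(4)) = 0.5459·log₂(0.5459/0.25) = 0.61507

D_KL(P||Q) = -0.10853 - 0.06979 - 0.13117 + 0.61507 = 0.30558 ≈ 0.3056 bits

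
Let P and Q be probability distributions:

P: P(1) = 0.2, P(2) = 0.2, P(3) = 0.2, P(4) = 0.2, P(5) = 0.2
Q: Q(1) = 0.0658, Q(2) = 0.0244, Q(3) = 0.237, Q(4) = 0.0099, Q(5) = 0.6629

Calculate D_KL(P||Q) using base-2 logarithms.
1.4003 bits

D_KL(P||Q) = Σ P(x) log₂(P(x)/Q(x))

Computing term by term:
  P(1)·log₂(P(1)/Q(1)) = 0.2·log₂(0.2/0.0658) = 0.32077
  P(2)·log₂(P(2)/Q(2)) = 0.2·log₂(0.2/0.0244) = 0.60701
  P(3)·log₂(P(3)/Q(3)) = 0.2·log₂(0.2/0.237) = -0.04898
  P(4)·log₂(P(4)/Q(4)) = 0.2·log₂(0.2/0.0099) = 0.86729
  P(5)·log₂(P(5)/Q(5)) = 0.2·log₂(0.2/0.6629) = -0.34576

D_KL(P||Q) = 0.32077 + 0.60701 - 0.04898 + 0.86729 - 0.34576 = 1.40033 ≈ 1.4003 bits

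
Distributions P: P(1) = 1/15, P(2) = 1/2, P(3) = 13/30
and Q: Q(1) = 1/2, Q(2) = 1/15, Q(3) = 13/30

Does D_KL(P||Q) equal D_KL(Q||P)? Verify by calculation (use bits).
D_KL(P||Q) = 1.2597 bits, D_KL(Q||P) = 1.2597 bits. Yes — for this pair D_KL(P||Q) = D_KL(Q||P).

D_KL(P||Q) = Σ P(x) log₂(P(x)/Q(x))

Computing term by term:
  P(1)·log₂(P(1)/Q(1)) = (1/15)·log₂((1/15)/(1/2)) = -0.19379
  P(2)·log₂(P(2)/Q(2)) = (1/2)·log₂((1/2)/(1/15)) = 1.45345
  P(3)·log₂(P(3)/Q(3)) = (13/30)·log₂((13/30)/(13/30)) = 0.00000

D_KL(P||Q) = -0.19379 + 1.45345 + 0.00000 = 1.25966 ≈ 1.2597 bits

D_KL(Q||P) = Σ Q(x) log₂(Q(x)/P(x))

Computing term by term:
  Q(1)·log₂(Q(1)/P(1)) = (1/2)·log₂((1/2)/(1/15)) = 1.45345
  Q(2)·log₂(Q(2)/P(2)) = (1/15)·log₂((1/15)/(1/2)) = -0.19379
  Q(3)·log₂(Q(3)/P(3)) = (13/30)·log₂((13/30)/(13/30)) = 0.00000

D_KL(Q||P) = 1.45345 - 0.19379 + 0.00000 = 1.25966 ≈ 1.2597 bits

These ARE equal here. Q is P with outcomes relabeled (Q(1) = P(2), Q(2) = P(1)) by a relabeling that is its own inverse, so the two sums contain exactly the same terms in a different order. This is a special case — KL divergence is not symmetric in general: D_KL(P||Q) ≠ D_KL(Q||P) for most P, Q.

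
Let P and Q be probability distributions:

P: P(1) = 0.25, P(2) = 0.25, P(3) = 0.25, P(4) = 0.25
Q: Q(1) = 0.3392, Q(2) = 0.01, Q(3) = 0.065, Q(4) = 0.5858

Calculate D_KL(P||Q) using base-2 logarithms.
1.2296 bits

D_KL(P||Q) = Σ P(x) log₂(P(x)/Q(x))

Computing term by term:
  P(1)·log₂(P(1)/Q(1)) = 0.25·log₂(0.25/0.3392) = -0.11005
  P(2)·log₂(P(2)/Q(2)) = 0.25·log₂(0.25/0.01) = 1.16096
  P(3)·log₂(P(3)/Q(3)) = 0.25·log₂(0.25/0.065) = 0.48585
  P(4)·log₂(P(4)/Q(4)) = 0.25·log₂(0.25/0.5858) = -0.30712

D_KL(P||Q) = -0.11005 + 1.16096 + 0.48585 - 0.30712 = 1.22964 ≈ 1.2296 bits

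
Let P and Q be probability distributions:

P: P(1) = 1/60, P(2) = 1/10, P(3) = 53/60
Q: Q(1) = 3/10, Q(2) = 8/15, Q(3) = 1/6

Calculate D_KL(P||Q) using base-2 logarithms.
1.8143 bits

D_KL(P||Q) = Σ P(x) log₂(P(x)/Q(x))

Computing term by term:
  P(1)·log₂(P(1)/Q(1)) = (1/60)·log₂((1/60)/(3/10)) = -0.06950
  P(2)·log₂(P(2)/Q(2)) = (1/10)·log₂((1/10)/(8/15)) = -0.24150
  P(3)·log₂(P(3)/Q(3)) = (53/60)·log₂((53/60)/(1/6)) = 2.12529

D_KL(P||Q) = -0.06950 - 0.24150 + 2.12529 = 1.81429 ≈ 1.8143 bits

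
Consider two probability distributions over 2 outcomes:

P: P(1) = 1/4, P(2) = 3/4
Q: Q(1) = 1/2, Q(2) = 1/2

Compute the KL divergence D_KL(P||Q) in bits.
0.1887 bits

D_KL(P||Q) = Σ P(x) log₂(P(x)/Q(x))

Computing term by term:
  P(1)·log₂(P(1)/Q(1)) = (1/4)·log₂((1/4)/(1/2)) = -0.25000
  P(2)·log₂(P(2)/Q(2)) = (3/4)·log₂((3/4)/(1/2)) = 0.43872

D_KL(P||Q) = -0.25000 + 0.43872 = 0.18872 ≈ 0.1887 bits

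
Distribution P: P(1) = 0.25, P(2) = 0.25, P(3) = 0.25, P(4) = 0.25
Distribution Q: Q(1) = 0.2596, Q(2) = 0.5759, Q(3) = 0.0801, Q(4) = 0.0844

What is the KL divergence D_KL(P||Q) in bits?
0.4876 bits

D_KL(P||Q) = Σ P(x) log₂(P(x)/Q(x))

Computing term by term:
  P(1)·log₂(P(1)/Q(1)) = 0.25·log₂(0.25/0.2596) = -0.01359
  P(2)·log₂(P(2)/Q(2)) = 0.25·log₂(0.25/0.5759) = -0.30097
  P(3)·log₂(P(3)/Q(3)) = 0.25·log₂(0.25/0.0801) = 0.41051
  P(4)·log₂(P(4)/Q(4)) = 0.25·log₂(0.25/0.0844) = 0.39165

D_KL(P||Q) = -0.01359 - 0.30097 + 0.41051 + 0.39165 = 0.48760 ≈ 0.4876 bits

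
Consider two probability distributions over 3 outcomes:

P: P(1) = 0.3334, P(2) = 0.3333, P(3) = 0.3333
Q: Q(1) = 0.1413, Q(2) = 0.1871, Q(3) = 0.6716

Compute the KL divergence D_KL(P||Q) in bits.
0.3537 bits

D_KL(P||Q) = Σ P(x) log₂(P(x)/Q(x))

Computing term by term:
  P(1)·log₂(P(1)/Q(1)) = 0.3334·log₂(0.3334/0.1413) = 0.41291
  P(2)·log₂(P(2)/Q(2)) = 0.3333·log₂(0.3333/0.1871) = 0.27764
  P(3)·log₂(P(3)/Q(3)) = 0.3333·log₂(0.3333/0.6716) = -0.33689

D_KL(P||Q) = 0.41291 + 0.27764 - 0.33689 = 0.35366 ≈ 0.3537 bits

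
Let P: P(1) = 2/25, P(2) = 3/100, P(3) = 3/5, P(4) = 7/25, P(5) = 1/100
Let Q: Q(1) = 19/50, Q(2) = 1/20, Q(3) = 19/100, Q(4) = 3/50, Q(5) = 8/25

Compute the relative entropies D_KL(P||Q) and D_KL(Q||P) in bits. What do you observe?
D_KL(P||Q) = 1.3657 bits, D_KL(Q||P) = 2.0425 bits. The two directions give different values (D_KL(Q||P) exceeds D_KL(P||Q) by 0.6768 bits): KL divergence is asymmetric.

D_KL(P||Q) = Σ P(x) log₂(P(x)/Q(x))

Computing term by term:
  P(1)·log₂(P(1)/Q(1)) = (2/25)·log₂((2/25)/(19/50)) = -0.17983
  P(2)·log₂(P(2)/Q(2)) = (3/100)·log₂((3/100)/(1/20)) = -0.02211
  P(3)·log₂(P(3)/Q(3)) = (3/5)·log₂((3/5)/(19/100)) = 0.99538
  P(4)·log₂(P(4)/Q(4)) = (7/25)·log₂((7/25)/(3/50)) = 0.62227
  P(5)·log₂(P(5)/Q(5)) = (1/100)·log₂((1/100)/(8/25)) = -0.05000

D_KL(P||Q) = -0.17983 - 0.02211 + 0.99538 + 0.62227 - 0.05000 = 1.36571 ≈ 1.3657 bits

D_KL(Q||P) = Σ Q(x) log₂(Q(x)/P(x))

Computing term by term:
  Q(1)·log₂(Q(1)/P(1)) = (19/50)·log₂((19/50)/(2/25)) = 0.85421
  Q(2)·log₂(Q(2)/P(2)) = (1/20)·log₂((1/20)/(3/100)) = 0.03685
  Q(3)·log₂(Q(3)/P(3)) = (19/100)·log₂((19/100)/(3/5)) = -0.31520
  Q(4)·log₂(Q(4)/P(4)) = (3/50)·log₂((3/50)/(7/25)) = -0.13334
  Q(5)·log₂(Q(5)/P(5)) = (8/25)·log₂((8/25)/(1/100)) = 1.60000

D_KL(Q||P) = 0.85421 + 0.03685 - 0.31520 - 0.13334 + 1.60000 = 2.04252 ≈ 2.0425 bits

These are NOT equal (difference: 0.6768 bits). KL divergence is asymmetric: D_KL(P||Q) ≠ D_KL(Q||P) in general.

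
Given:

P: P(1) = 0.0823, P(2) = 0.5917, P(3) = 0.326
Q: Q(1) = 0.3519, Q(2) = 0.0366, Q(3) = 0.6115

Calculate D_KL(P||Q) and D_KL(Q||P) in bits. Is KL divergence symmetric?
D_KL(P||Q) = 1.9073 bits, D_KL(Q||P) = 1.1456 bits. No, KL divergence is not symmetric.

D_KL(P||Q) = Σ P(x) log₂(P(x)/Q(x))

Computing term by term:
  P(1)·log₂(P(1)/Q(1)) = 0.0823·log₂(0.0823/0.3519) = -0.17252
  P(2)·log₂(P(2)/Q(2)) = 0.5917·log₂(0.5917/0.0366) = 2.37565
  P(3)·log₂(P(3)/Q(3)) = 0.326·log₂(0.326/0.6115) = -0.29584

D_KL(P||Q) = -0.17252 + 2.37565 - 0.29584 = 1.90729 ≈ 1.9073 bits

D_KL(Q||P) = Σ Q(x) log₂(Q(x)/P(x))

Computing term by term:
  Q(1)·log₂(Q(1)/P(1)) = 0.3519·log₂(0.3519/0.0823) = 0.73765
  Q(2)·log₂(Q(2)/P(2)) = 0.0366·log₂(0.0366/0.5917) = -0.14695
  Q(3)·log₂(Q(3)/P(3)) = 0.6115·log₂(0.6115/0.326) = 0.55492

D_KL(Q||P) = 0.73765 - 0.14695 + 0.55492 = 1.14562 ≈ 1.1456 bits

These are NOT equal (difference: 0.7617 bits). KL divergence is asymmetric: D_KL(P||Q) ≠ D_KL(Q||P) in general.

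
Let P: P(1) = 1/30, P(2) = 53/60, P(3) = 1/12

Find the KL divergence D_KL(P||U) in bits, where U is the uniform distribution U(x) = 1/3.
0.9646 bits

U(i) = 1/3 for all i

D_KL(P||U) = Σ P(x) log₂(P(x) / (1/3))
           = Σ P(x) log₂(P(x)) + log₂(3)
           = log₂(3) - H(P)

H(P) = -Σ P(x) log₂(P(x)):
  -P(1)·log₂(P(1)) = -(1/30)·log₂(1/30) = 0.16356
  -P(2)·log₂(P(2)) = -(53/60)·log₂(53/60) = 0.15809
  -P(3)·log₂(P(3)) = -(1/12)·log₂(1/12) = 0.29875
H(P) = 0.16356 + 0.15809 + 0.29875 = 0.62040 bits

log₂(3) = 1.58496 bits

D_KL(P||U) = 1.58496 - 0.62040 = 0.96456 ≈ 0.9646 bits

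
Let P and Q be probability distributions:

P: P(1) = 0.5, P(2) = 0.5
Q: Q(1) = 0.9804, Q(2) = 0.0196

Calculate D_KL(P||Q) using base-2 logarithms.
1.8508 bits

D_KL(P||Q) = Σ P(x) log₂(P(x)/Q(x))

Computing term by term:
  P(1)·log₂(P(1)/Q(1)) = 0.5·log₂(0.5/0.9804) = -0.48572
  P(2)·log₂(P(2)/Q(2)) = 0.5·log₂(0.5/0.0196) = 2.33650

D_KL(P||Q) = -0.48572 + 2.33650 = 1.85078 ≈ 1.8508 bits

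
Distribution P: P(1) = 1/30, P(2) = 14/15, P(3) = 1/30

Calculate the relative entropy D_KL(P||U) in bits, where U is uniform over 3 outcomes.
1.1649 bits

U(i) = 1/3 for all i

D_KL(P||U) = Σ P(x) log₂(P(x) / (1/3))
           = Σ P(x) log₂(P(x)) + log₂(3)
           = log₂(3) - H(P)

H(P) = -Σ P(x) log₂(P(x)):
  -P(1)·log₂(P(1)) = -(1/30)·log₂(1/30) = 0.16356
  -P(2)·log₂(P(2)) = -(14/15)·log₂(14/15) = 0.09290
  -P(3)·log₂(P(3)) = -(1/30)·log₂(1/30) = 0.16356
H(P) = 0.16356 + 0.09290 + 0.16356 = 0.42002 bits

log₂(3) = 1.58496 bits

D_KL(P||U) = 1.58496 - 0.42002 = 1.16494 ≈ 1.1649 bits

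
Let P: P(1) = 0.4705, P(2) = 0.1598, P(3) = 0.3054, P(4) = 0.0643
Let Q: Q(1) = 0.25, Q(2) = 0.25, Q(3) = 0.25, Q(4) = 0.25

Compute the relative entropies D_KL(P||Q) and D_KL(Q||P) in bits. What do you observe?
D_KL(P||Q) = 0.2883 bits, D_KL(Q||P) = 0.3509 bits. The two directions give different values (D_KL(Q||P) exceeds D_KL(P||Q) by 0.0626 bits): KL divergence is asymmetric.

D_KL(P||Q) = Σ P(x) log₂(P(x)/Q(x))

Computing term by term:
  P(1)·log₂(P(1)/Q(1)) = 0.4705·log₂(0.4705/0.25) = 0.42922
  P(2)·log₂(P(2)/Q(2)) = 0.1598·log₂(0.1598/0.25) = -0.10318
  P(3)·log₂(P(3)/Q(3)) = 0.3054·log₂(0.3054/0.25) = 0.08819
  P(4)·log₂(P(4)/Q(4)) = 0.0643·log₂(0.0643/0.25) = -0.12597

D_KL(P||Q) = 0.42922 - 0.10318 + 0.08819 - 0.12597 = 0.28826 ≈ 0.2883 bits

D_KL(Q||P) = Σ Q(x) log₂(Q(x)/P(x))

Computing term by term:
  Q(1)·log₂(Q(1)/P(1)) = 0.25·log₂(0.25/0.4705) = -0.22807
  Q(2)·log₂(Q(2)/P(2)) = 0.25·log₂(0.25/0.1598) = 0.16142
  Q(3)·log₂(Q(3)/P(3)) = 0.25·log₂(0.25/0.3054) = -0.07219
  Q(4)·log₂(Q(4)/P(4)) = 0.25·log₂(0.25/0.0643) = 0.48976

D_KL(Q||P) = -0.22807 + 0.16142 - 0.07219 + 0.48976 = 0.35092 ≈ 0.3509 bits

These are NOT equal (difference: 0.0626 bits). KL divergence is asymmetric: D_KL(P||Q) ≠ D_KL(Q||P) in general.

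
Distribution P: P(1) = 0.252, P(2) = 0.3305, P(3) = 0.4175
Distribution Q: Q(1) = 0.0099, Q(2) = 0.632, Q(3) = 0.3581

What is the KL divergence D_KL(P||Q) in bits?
0.9601 bits

D_KL(P||Q) = Σ P(x) log₂(P(x)/Q(x))

Computing term by term:
  P(1)·log₂(P(1)/Q(1)) = 0.252·log₂(0.252/0.0099) = 1.17680
  P(2)·log₂(P(2)/Q(2)) = 0.3305·log₂(0.3305/0.632) = -0.30911
  P(3)·log₂(P(3)/Q(3)) = 0.4175·log₂(0.4175/0.3581) = 0.09244

D_KL(P||Q) = 1.17680 - 0.30911 + 0.09244 = 0.96013 ≈ 0.9601 bits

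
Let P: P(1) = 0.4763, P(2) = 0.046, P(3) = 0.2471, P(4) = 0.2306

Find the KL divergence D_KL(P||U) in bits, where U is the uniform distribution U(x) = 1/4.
0.2996 bits

U(i) = 1/4 for all i

D_KL(P||U) = Σ P(x) log₂(P(x) / (1/4))
           = Σ P(x) log₂(P(x)) + log₂(4)
           = log₂(4) - H(P)

H(P) = -Σ P(x) log₂(P(x)):
  -P(1)·log₂(P(1)) = -(0.4763)·log₂(0.4763) = 0.50967
  -P(2)·log₂(P(2)) = -(0.046)·log₂(0.046) = 0.20434
  -P(3)·log₂(P(3)) = -(0.2471)·log₂(0.2471) = 0.49836
  -P(4)·log₂(P(4)) = -(0.2306)·log₂(0.2306) = 0.48807
H(P) = 0.50967 + 0.20434 + 0.49836 + 0.48807 = 1.70044 bits

log₂(4) = 2.00000 bits

D_KL(P||U) = 2.00000 - 1.70044 = 0.29956 ≈ 0.2996 bits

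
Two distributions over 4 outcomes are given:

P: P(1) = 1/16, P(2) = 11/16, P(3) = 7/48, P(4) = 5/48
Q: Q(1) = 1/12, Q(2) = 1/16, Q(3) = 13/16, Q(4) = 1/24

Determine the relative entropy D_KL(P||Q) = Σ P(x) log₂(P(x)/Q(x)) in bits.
2.1287 bits

D_KL(P||Q) = Σ P(x) log₂(P(x)/Q(x))

Computing term by term:
  P(1)·log₂(P(1)/Q(1)) = (1/16)·log₂((1/16)/(1/12)) = -0.02594
  P(2)·log₂(P(2)/Q(2)) = (11/16)·log₂((11/16)/(1/16)) = 2.37836
  P(3)·log₂(P(3)/Q(3)) = (7/48)·log₂((7/48)/(13/16)) = -0.36138
  P(4)·log₂(P(4)/Q(4)) = (5/48)·log₂((5/48)/(1/24)) = 0.13770

D_KL(P||Q) = -0.02594 + 2.37836 - 0.36138 + 0.13770 = 2.12874 ≈ 2.1287 bits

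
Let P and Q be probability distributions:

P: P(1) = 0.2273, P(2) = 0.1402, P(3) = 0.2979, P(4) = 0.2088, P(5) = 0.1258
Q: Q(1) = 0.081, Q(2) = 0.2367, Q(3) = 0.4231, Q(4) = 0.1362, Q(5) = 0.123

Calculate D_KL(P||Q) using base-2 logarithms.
0.2144 bits

D_KL(P||Q) = Σ P(x) log₂(P(x)/Q(x))

Computing term by term:
  P(1)·log₂(P(1)/Q(1)) = 0.2273·log₂(0.2273/0.081) = 0.33836
  P(2)·log₂(P(2)/Q(2)) = 0.1402·log₂(0.1402/0.2367) = -0.10593
  P(3)·log₂(P(3)/Q(3)) = 0.2979·log₂(0.2979/0.4231) = -0.15079
  P(4)·log₂(P(4)/Q(4)) = 0.2088·log₂(0.2088/0.1362) = 0.12870
  P(5)·log₂(P(5)/Q(5)) = 0.1258·log₂(0.1258/0.123) = 0.00409

D_KL(P||Q) = 0.33836 - 0.10593 - 0.15079 + 0.12870 + 0.00409 = 0.21443 ≈ 0.2144 bits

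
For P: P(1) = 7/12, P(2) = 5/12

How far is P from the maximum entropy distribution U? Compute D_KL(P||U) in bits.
0.0201 bits

U(i) = 1/2 for all i

D_KL(P||U) = Σ P(x) log₂(P(x) / (1/2))
           = Σ P(x) log₂(P(x)) + log₂(2)
           = log₂(2) - H(P)

H(P) = -Σ P(x) log₂(P(x)):
  -P(1)·log₂(P(1)) = -(7/12)·log₂(7/12) = 0.45360
  -P(2)·log₂(P(2)) = -(5/12)·log₂(5/12) = 0.52626
H(P) = 0.45360 + 0.52626 = 0.97986 bits

log₂(2) = 1.00000 bits

D_KL(P||U) = 1.00000 - 0.97986 = 0.02014 ≈ 0.0201 bits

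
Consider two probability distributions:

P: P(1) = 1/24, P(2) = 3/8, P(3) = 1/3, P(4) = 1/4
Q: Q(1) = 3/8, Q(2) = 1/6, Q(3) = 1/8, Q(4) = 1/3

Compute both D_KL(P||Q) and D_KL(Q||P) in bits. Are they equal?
D_KL(P||Q) = 0.6746 bits, D_KL(Q||P) = 0.9552 bits. No, they are not equal.

D_KL(P||Q) = Σ P(x) log₂(P(x)/Q(x))

Computing term by term:
  P(1)·log₂(P(1)/Q(1)) = (1/24)·log₂((1/24)/(3/8)) = -0.13208
  P(2)·log₂(P(2)/Q(2)) = (3/8)·log₂((3/8)/(1/6)) = 0.43872
  P(3)·log₂(P(3)/Q(3)) = (1/3)·log₂((1/3)/(1/8)) = 0.47168
  P(4)·log₂(P(4)/Q(4)) = (1/4)·log₂((1/4)/(1/3)) = -0.10376

D_KL(P||Q) = -0.13208 + 0.43872 + 0.47168 - 0.10376 = 0.67456 ≈ 0.6746 bits

D_KL(Q||P) = Σ Q(x) log₂(Q(x)/P(x))

Computing term by term:
  Q(1)·log₂(Q(1)/P(1)) = (3/8)·log₂((3/8)/(1/24)) = 1.18872
  Q(2)·log₂(Q(2)/P(2)) = (1/6)·log₂((1/6)/(3/8)) = -0.19499
  Q(3)·log₂(Q(3)/P(3)) = (1/8)·log₂((1/8)/(1/3)) = -0.17688
  Q(4)·log₂(Q(4)/P(4)) = (1/3)·log₂((1/3)/(1/4)) = 0.13835

D_KL(Q||P) = 1.18872 - 0.19499 - 0.17688 + 0.13835 = 0.95520 ≈ 0.9552 bits

These are NOT equal (difference: 0.2806 bits). KL divergence is asymmetric: D_KL(P||Q) ≠ D_KL(Q||P) in general.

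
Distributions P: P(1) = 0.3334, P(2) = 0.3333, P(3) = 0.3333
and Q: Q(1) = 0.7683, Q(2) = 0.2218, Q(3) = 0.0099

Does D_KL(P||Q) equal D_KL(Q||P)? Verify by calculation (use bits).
D_KL(P||Q) = 1.4852 bits, D_KL(Q||P) = 0.7448 bits. No — D_KL(P||Q) ≠ D_KL(Q||P) for this pair.

D_KL(P||Q) = Σ P(x) log₂(P(x)/Q(x))

Computing term by term:
  P(1)·log₂(P(1)/Q(1)) = 0.3334·log₂(0.3334/0.7683) = -0.40155
  P(2)·log₂(P(2)/Q(2)) = 0.3333·log₂(0.3333/0.2218) = 0.19583
  P(3)·log₂(P(3)/Q(3)) = 0.3333·log₂(0.3333/0.0099) = 1.69091

D_KL(P||Q) = -0.40155 + 0.19583 + 1.69091 = 1.48519 ≈ 1.4852 bits

D_KL(Q||P) = Σ Q(x) log₂(Q(x)/P(x))

Computing term by term:
  Q(1)·log₂(Q(1)/P(1)) = 0.7683·log₂(0.7683/0.3334) = 0.92535
  Q(2)·log₂(Q(2)/P(2)) = 0.2218·log₂(0.2218/0.3333) = -0.13032
  Q(3)·log₂(Q(3)/P(3)) = 0.0099·log₂(0.0099/0.3333) = -0.05023

D_KL(Q||P) = 0.92535 - 0.13032 - 0.05023 = 0.74480 ≈ 0.7448 bits

These are NOT equal (difference: 0.7404 bits). KL divergence is asymmetric: D_KL(P||Q) ≠ D_KL(Q||P) in general.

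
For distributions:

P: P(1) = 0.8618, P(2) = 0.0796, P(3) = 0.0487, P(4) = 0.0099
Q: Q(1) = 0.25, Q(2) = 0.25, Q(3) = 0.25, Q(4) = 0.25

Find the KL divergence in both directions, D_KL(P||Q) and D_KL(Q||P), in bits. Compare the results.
D_KL(P||Q) = 1.2462 bits, D_KL(Q||P) = 1.7210 bits. D_KL(Q||P) is larger than D_KL(P||Q) by 0.4748 bits; the two directions differ.

D_KL(P||Q) = Σ P(x) log₂(P(x)/Q(x))

Computing term by term:
  P(1)·log₂(P(1)/Q(1)) = 0.8618·log₂(0.8618/0.25) = 1.53868
  P(2)·log₂(P(2)/Q(2)) = 0.0796·log₂(0.0796/0.25) = -0.13143
  P(3)·log₂(P(3)/Q(3)) = 0.0487·log₂(0.0487/0.25) = -0.11493
  P(4)·log₂(P(4)/Q(4)) = 0.0099·log₂(0.0099/0.25) = -0.04612

D_KL(P||Q) = 1.53868 - 0.13143 - 0.11493 - 0.04612 = 1.24620 ≈ 1.2462 bits

D_KL(Q||P) = Σ Q(x) log₂(Q(x)/P(x))

Computing term by term:
  Q(1)·log₂(Q(1)/P(1)) = 0.25·log₂(0.25/0.8618) = -0.44636
  Q(2)·log₂(Q(2)/P(2)) = 0.25·log₂(0.25/0.0796) = 0.41277
  Q(3)·log₂(Q(3)/P(3)) = 0.25·log₂(0.25/0.0487) = 0.58998
  Q(4)·log₂(Q(4)/P(4)) = 0.25·log₂(0.25/0.0099) = 1.16459

D_KL(Q||P) = -0.44636 + 0.41277 + 0.58998 + 1.16459 = 1.72098 ≈ 1.7210 bits

These are NOT equal (difference: 0.4748 bits). KL divergence is asymmetric: D_KL(P||Q) ≠ D_KL(Q||P) in general.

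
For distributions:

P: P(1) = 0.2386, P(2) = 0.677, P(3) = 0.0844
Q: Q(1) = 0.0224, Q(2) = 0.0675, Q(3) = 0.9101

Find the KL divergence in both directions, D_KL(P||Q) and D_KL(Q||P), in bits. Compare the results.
D_KL(P||Q) = 2.7766 bits, D_KL(Q||P) = 2.8213 bits. D_KL(Q||P) is larger than D_KL(P||Q) by 0.0447 bits; the two directions differ.

D_KL(P||Q) = Σ P(x) log₂(P(x)/Q(x))

Computing term by term:
  P(1)·log₂(P(1)/Q(1)) = 0.2386·log₂(0.2386/0.0224) = 0.81435
  P(2)·log₂(P(2)/Q(2)) = 0.677·log₂(0.677/0.0675) = 2.25183
  P(3)·log₂(P(3)/Q(3)) = 0.0844·log₂(0.0844/0.9101) = -0.28955

D_KL(P||Q) = 0.81435 + 2.25183 - 0.28955 = 2.77663 ≈ 2.7766 bits

D_KL(Q||P) = Σ Q(x) log₂(Q(x)/P(x))

Computing term by term:
  Q(1)·log₂(Q(1)/P(1)) = 0.0224·log₂(0.0224/0.2386) = -0.07645
  Q(2)·log₂(Q(2)/P(2)) = 0.0675·log₂(0.0675/0.677) = -0.22452
  Q(3)·log₂(Q(3)/P(3)) = 0.9101·log₂(0.9101/0.0844) = 3.12229

D_KL(Q||P) = -0.07645 - 0.22452 + 3.12229 = 2.82132 ≈ 2.8213 bits

These are NOT equal (difference: 0.0447 bits). KL divergence is asymmetric: D_KL(P||Q) ≠ D_KL(Q||P) in general.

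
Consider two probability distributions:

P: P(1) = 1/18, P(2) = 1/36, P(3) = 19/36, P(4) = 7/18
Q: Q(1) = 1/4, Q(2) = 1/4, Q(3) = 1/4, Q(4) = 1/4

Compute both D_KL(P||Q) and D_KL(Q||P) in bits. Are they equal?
D_KL(P||Q) = 0.6082 bits, D_KL(Q||P) = 0.9061 bits. No, they are not equal.

D_KL(P||Q) = Σ P(x) log₂(P(x)/Q(x))

Computing term by term:
  P(1)·log₂(P(1)/Q(1)) = (1/18)·log₂((1/18)/(1/4)) = -0.12055
  P(2)·log₂(P(2)/Q(2)) = (1/36)·log₂((1/36)/(1/4)) = -0.08805
  P(3)·log₂(P(3)/Q(3)) = (19/36)·log₂((19/36)/(1/4)) = 0.56895
  P(4)·log₂(P(4)/Q(4)) = (7/18)·log₂((7/18)/(1/4)) = 0.24789

D_KL(P||Q) = -0.12055 - 0.08805 + 0.56895 + 0.24789 = 0.60824 ≈ 0.6082 bits

D_KL(Q||P) = Σ Q(x) log₂(Q(x)/P(x))

Computing term by term:
  Q(1)·log₂(Q(1)/P(1)) = (1/4)·log₂((1/4)/(1/18)) = 0.54248
  Q(2)·log₂(Q(2)/P(2)) = (1/4)·log₂((1/4)/(1/36)) = 0.79248
  Q(3)·log₂(Q(3)/P(3)) = (1/4)·log₂((1/4)/(19/36)) = -0.26950
  Q(4)·log₂(Q(4)/P(4)) = (1/4)·log₂((1/4)/(7/18)) = -0.15936

D_KL(Q||P) = 0.54248 + 0.79248 - 0.26950 - 0.15936 = 0.90610 ≈ 0.9061 bits

These are NOT equal (difference: 0.2979 bits). KL divergence is asymmetric: D_KL(P||Q) ≠ D_KL(Q||P) in general.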